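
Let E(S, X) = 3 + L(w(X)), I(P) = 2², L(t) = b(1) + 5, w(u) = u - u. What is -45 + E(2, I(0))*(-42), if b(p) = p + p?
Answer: -465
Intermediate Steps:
w(u) = 0
b(p) = 2*p
L(t) = 7 (L(t) = 2*1 + 5 = 2 + 5 = 7)
I(P) = 4
E(S, X) = 10 (E(S, X) = 3 + 7 = 10)
-45 + E(2, I(0))*(-42) = -45 + 10*(-42) = -45 - 420 = -465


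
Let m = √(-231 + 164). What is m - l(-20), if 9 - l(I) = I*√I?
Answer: -9 + I*√67 - 40*I*√5 ≈ -9.0 - 81.257*I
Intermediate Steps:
l(I) = 9 - I^(3/2) (l(I) = 9 - I*√I = 9 - I^(3/2))
m = I*√67 (m = √(-67) = I*√67 ≈ 8.1853*I)
m - l(-20) = I*√67 - (9 - (-20)^(3/2)) = I*√67 - (9 - (-40)*I*√5) = I*√67 - (9 + 40*I*√5) = I*√67 + (-9 - 40*I*√5) = -9 + I*√67 - 40*I*√5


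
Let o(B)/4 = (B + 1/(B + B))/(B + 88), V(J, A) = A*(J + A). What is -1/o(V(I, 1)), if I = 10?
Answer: -121/54 ≈ -2.2407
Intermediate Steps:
V(J, A) = A*(A + J)
o(B) = 4*(B + 1/(2*B))/(88 + B) (o(B) = 4*((B + 1/(B + B))/(B + 88)) = 4*((B + 1/(2*B))/(88 + B)) = 4*(B + 1/(2*B))/(88 + B))
-1/o(V(I, 1)) = -1/(2*(1 + 2*(1*(1 + 10))²)/(((1*(1 + 10)))*(88 + 1*(1 + 10)))) = -1/(2*(1 + 2*(1*11)²)/(((1*11))*(88 + 1*11))) = -1/(2*(1 + 2*11²)/(11*(88 + 11))) = -1/(2*(1/11)*(1 + 2*121)/99) = -1/(2*(1/11)*(1/99)*(1 + 242)) = -1/(2*(1/11)*(1/99)*243) = -1/54/121 = -1*121/54 = -121/54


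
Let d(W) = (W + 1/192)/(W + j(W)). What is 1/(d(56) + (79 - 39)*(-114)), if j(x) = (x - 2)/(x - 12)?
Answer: -120864/551021557 ≈ -0.00021935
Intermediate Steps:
j(x) = (-2 + x)/(-12 + x)
d(W) = (1/192 + W)/(W + (-2 + W)/(-12 + W)) (d(W) = (W + 1/192)/(W + (-2 + W)/(-12 + W)) = (1/192 + W)/(W + (-2 + W)/(-12 + W)))
1/(d(56) + (79 - 39)*(-114)) = 1/((1 + 192*56)*(-12 + 56)/(192*(-2 + 56 + 56*(-12 + 56))) + (79 - 39)*(-114)) = 1/((1/192)*(1 + 10752)*44/(-2 + 56 + 56*44) + 40*(-114)) = 1/((1/192)*10753*44/(-2 + 56 + 2464) - 4560) = 1/((1/192)*10753*44/2518 - 4560) = 1/((1/192)*(1/2518)*10753*44 - 4560) = 1/(118283/120864 - 4560) = 1/(-551021557/120864) = -120864/551021557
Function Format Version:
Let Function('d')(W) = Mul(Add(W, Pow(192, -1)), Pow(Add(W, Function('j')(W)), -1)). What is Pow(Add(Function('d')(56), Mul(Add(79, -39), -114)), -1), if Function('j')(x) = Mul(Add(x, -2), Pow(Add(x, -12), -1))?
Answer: Rational(-120864, 551021557) ≈ -0.00021935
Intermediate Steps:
Function('j')(x) = Mul(Pow(Add(-12, x), -1), Add(-2, x)) (Function('j')(x) = Mul(Add(-2, x), Pow(Add(-12, x), -1)) = Mul(Pow(Add(-12, x), -1), Add(-2, x)))
Function('d')(W) = Mul(Pow(Add(W, Mul(Pow(Add(-12, W), -1), Add(-2, W))), -1), Add(Rational(1, 192), W)) (Function('d')(W) = Mul(Add(W, Pow(192, -1)), Pow(Add(W, Mul(Pow(Add(-12, W), -1), Add(-2, W))), -1)) = Mul(Add(W, Rational(1, 192)), Pow(Add(W, Mul(Pow(Add(-12, W), -1), Add(-2, W))), -1)) = Mul(Add(Rational(1, 192), W), Pow(Add(W, Mul(Pow(Add(-12, W), -1), Add(-2, W))), -1)) = Mul(Pow(Add(W, Mul(Pow(Add(-12, W), -1), Add(-2, W))), -1), Add(Rational(1, 192), W)))
Pow(Add(Function('d')(56), Mul(Add(79, -39), -114)), -1) = Pow(Add(Mul(Rational(1, 192), Pow(Add(-2, 56, Mul(56, Add(-12, 56))), -1), Add(1, Mul(192, 56)), Add(-12, 56)), Mul(Add(79, -39), -114)), -1) = Pow(Add(Mul(Rational(1, 192), Pow(Add(-2, 56, Mul(56, 44)), -1), Add(1, 10752), 44), Mul(40, -114)), -1) = Pow(Add(Mul(Rational(1, 192), Pow(Add(-2, 56, 2464), -1), 10753, 44), -4560), -1) = Pow(Add(Mul(Rational(1, 192), Pow(2518, -1), 10753, 44), -4560), -1) = Pow(Add(Mul(Rational(1, 192), Rational(1, 2518), 10753, 44), -4560), -1) = Pow(Add(Rational(118283, 120864), -4560), -1) = Pow(Rational(-551021557, 120864), -1) = Rational(-120864, 551021557)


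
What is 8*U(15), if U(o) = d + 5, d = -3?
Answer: 16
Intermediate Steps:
U(o) = 2 (U(o) = -3 + 5 = 2)
8*U(15) = 8*2 = 16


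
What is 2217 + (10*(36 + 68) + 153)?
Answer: 3410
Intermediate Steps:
2217 + (10*(36 + 68) + 153) = 2217 + (10*104 + 153) = 2217 + (1040 + 153) = 2217 + 1193 = 3410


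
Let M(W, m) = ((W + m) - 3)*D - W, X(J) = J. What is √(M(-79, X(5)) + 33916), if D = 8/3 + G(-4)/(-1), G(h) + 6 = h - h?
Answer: √299949/3 ≈ 182.56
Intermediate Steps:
G(h) = -6 (G(h) = -6 + (h - h) = -6 + 0 = -6)
D = 26/3 (D = 8/3 - 6/(-1) = 8*(⅓) - 6*(-1) = 8/3 + 6 = 26/3 ≈ 8.6667)
M(W, m) = -26 + 23*W/3 + 26*m/3 (M(W, m) = ((W + m) - 3)*(26/3) - W = (-3 + W + m)*(26/3) - W = (-26 + 26*W/3 + 26*m/3) - W = -26 + 23*W/3 + 26*m/3)
√(M(-79, X(5)) + 33916) = √((-26 + (23/3)*(-79) + (26/3)*5) + 33916) = √((-26 - 1817/3 + 130/3) + 33916) = √(-1765/3 + 33916) = √(99983/3) = √299949/3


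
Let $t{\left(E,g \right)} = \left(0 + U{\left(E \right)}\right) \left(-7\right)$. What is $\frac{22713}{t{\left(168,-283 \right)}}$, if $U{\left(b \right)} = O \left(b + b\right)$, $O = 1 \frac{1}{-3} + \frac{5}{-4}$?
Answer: $\frac{22713}{3724} \approx 6.0991$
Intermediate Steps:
$O = - \frac{19}{12}$ ($O = 1 \left(- \frac{1}{3}\right) + 5 \left(- \frac{1}{4}\right) = - \frac{1}{3} - \frac{5}{4} = - \frac{19}{12} \approx -1.5833$)
$U{\left(b \right)} = - \frac{19 b}{6}$ ($U{\left(b \right)} = - \frac{19 \left(b + b\right)}{12} = - \frac{19 \cdot 2 b}{12} = - \frac{19 b}{6}$)
$t{\left(E,g \right)} = \frac{133 E}{6}$ ($t{\left(E,g \right)} = \left(0 - \frac{19 E}{6}\right) \left(-7\right) = - \frac{19 E}{6} \left(-7\right) = \frac{133 E}{6}$)
$\frac{22713}{t{\left(168,-283 \right)}} = \frac{22713}{\frac{133}{6} \cdot 168} = \frac{22713}{3724}$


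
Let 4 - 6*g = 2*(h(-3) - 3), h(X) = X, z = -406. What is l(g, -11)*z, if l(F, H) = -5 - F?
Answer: 9338/3 ≈ 3112.7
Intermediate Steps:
g = 8/3 (g = ⅔ - (-3 - 3)/3 = ⅔ - (-6)/3 = ⅔ - ⅙*(-12) = ⅔ + 2 = 8/3 ≈ 2.6667)
l(g, -11)*z = (-5 - 1*8/3)*(-406) = (-5 - 8/3)*(-406) = -23/3*(-406) = 9338/3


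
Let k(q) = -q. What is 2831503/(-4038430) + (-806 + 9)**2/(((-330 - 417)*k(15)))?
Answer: 506704018151/9050121630 ≈ 55.989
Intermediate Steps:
2831503/(-4038430) + (-806 + 9)**2/(((-330 - 417)*k(15))) = 2831503/(-4038430) + (-806 + 9)**2/(((-330 - 417)*(-1*15))) = 2831503*(-1/4038430) + (-797)**2/((-747*(-15))) = -2831503/4038430 + 635209/11205 = 506704018151/9050121630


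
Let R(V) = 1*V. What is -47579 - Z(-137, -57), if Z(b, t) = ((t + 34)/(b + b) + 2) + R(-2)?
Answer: -13036669/274 ≈ -47579.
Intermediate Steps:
R(V) = V
Z(b, t) = (34 + t)/(2*b) (Z(b, t) = ((t + 34)/(b + b) + 2) - 2 = ((34 + t)/((2*b)) + 2) - 2 = ((34 + t)*(1/(2*b)) + 2) - 2 = ((34 + t)/(2*b) + 2) - 2 = (2 + (34 + t)/(2*b)) - 2 = (34 + t)/(2*b))
-47579 - Z(-137, -57) = -47579 - (34 - 57)/(2*(-137)) = -47579 - (-1)*(-23)/(2*137) = -47579 - 1*23/274 = -47579 - 23/274 = -13036669/274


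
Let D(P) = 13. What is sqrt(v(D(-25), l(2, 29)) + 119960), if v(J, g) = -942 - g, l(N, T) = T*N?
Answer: 4*sqrt(7435) ≈ 344.91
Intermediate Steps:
l(N, T) = N*T
sqrt(v(D(-25), l(2, 29)) + 119960) = sqrt((-942 - 2*29) + 119960) = sqrt((-942 - 1*58) + 119960) = sqrt((-942 - 58) + 119960) = sqrt(-1000 + 119960) = sqrt(118960) = 4*sqrt(7435)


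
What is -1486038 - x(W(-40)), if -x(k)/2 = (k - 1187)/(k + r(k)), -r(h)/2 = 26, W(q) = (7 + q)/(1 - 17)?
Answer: -1187306444/799 ≈ -1.4860e+6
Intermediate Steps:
W(q) = -7/16 - q/16 (W(q) = (7 + q)/(-16) = (7 + q)*(-1/16) = -7/16 - q/16)
r(h) = -52 (r(h) = -2*26 = -52)
x(k) = -2*(-1187 + k)/(-52 + k) (x(k) = -2*(k - 1187)/(k - 52) = -2*(-1187 + k)/(-52 + k))
-1486038 - x(W(-40)) = -1486038 - 2*(1187 - (-7/16 - 1/16*(-40)))/(-52 + (-7/16 - 1/16*(-40))) = -1486038 - 2*(1187 - (-7/16 + 5/2))/(-52 + (-7/16 + 5/2)) = -1486038 - 2*(1187 - 1*33/16)/(-52 + 33/16) = -1486038 - 2*(1187 - 33/16)/(-799/16) = -1486038 - 2*(-16)*18959/(799*16) = -1486038 - 1*(-37918/799) = -1486038 + 37918/799 = -1187306444/799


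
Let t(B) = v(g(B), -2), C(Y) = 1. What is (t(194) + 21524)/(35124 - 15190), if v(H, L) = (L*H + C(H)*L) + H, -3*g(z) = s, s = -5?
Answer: 64561/59802 ≈ 1.0796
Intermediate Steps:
g(z) = 5/3 (g(z) = -⅓*(-5) = 5/3)
v(H, L) = H + L + H*L (v(H, L) = (L*H + 1*L) + H = (H*L + L) + H = (L + H*L) + H = H + L + H*L)
t(B) = -11/3 (t(B) = 5/3 - 2 + (5/3)*(-2) = 5/3 - 2 - 10/3 = -11/3)
(t(194) + 21524)/(35124 - 15190) = (-11/3 + 21524)/(35124 - 15190) = (64561/3)/19934 = (64561/3)*(1/19934) = 64561/59802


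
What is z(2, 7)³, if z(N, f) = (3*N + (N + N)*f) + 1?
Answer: 42875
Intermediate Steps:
z(N, f) = 1 + 3*N + 2*N*f (z(N, f) = (3*N + (2*N)*f) + 1 = (3*N + 2*N*f) + 1 = 1 + 3*N + 2*N*f)
z(2, 7)³ = (1 + 3*2 + 2*2*7)³ = (1 + 6 + 28)³ = 35³ = 42875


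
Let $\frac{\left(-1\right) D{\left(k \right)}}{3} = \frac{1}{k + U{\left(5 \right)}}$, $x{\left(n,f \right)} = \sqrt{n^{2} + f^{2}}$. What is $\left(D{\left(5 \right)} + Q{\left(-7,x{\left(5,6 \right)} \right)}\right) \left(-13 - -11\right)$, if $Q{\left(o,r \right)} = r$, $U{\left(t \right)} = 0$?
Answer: $\frac{6}{5} - 2 \sqrt{61} \approx -14.421$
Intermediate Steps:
$x{\left(n,f \right)} = \sqrt{f^{2} + n^{2}}$
$D{\left(k \right)} = - \frac{3}{k}$ ($D{\left(k \right)} = - \frac{3}{k + 0} = - \frac{3}{k}$)
$\left(D{\left(5 \right)} + Q{\left(-7,x{\left(5,6 \right)} \right)}\right) \left(-13 - -11\right) = \left(- \frac{3}{5} + \sqrt{6^{2} + 5^{2}}\right) \left(-13 - -11\right) = \left(\left(-3\right) \frac{1}{5} + \sqrt{36 + 25}\right) \left(-13 + 11\right) = \left(- \frac{3}{5} + \sqrt{61}\right) \left(-2\right) = \frac{6}{5} - 2 \sqrt{61}$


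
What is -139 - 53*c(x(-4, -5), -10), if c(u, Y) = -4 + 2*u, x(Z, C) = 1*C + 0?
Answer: 603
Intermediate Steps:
x(Z, C) = C (x(Z, C) = C + 0 = C)
-139 - 53*c(x(-4, -5), -10) = -139 - 53*(-4 + 2*(-5)) = -139 - 53*(-4 - 10) = -139 - 53*(-14) = -139 + 742 = 603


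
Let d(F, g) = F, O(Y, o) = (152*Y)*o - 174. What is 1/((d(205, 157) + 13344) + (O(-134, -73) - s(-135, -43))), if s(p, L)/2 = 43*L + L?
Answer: 1/1504023 ≈ 6.6488e-7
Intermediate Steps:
s(p, L) = 88*L (s(p, L) = 2*(43*L + L) = 2*(44*L) = 88*L)
O(Y, o) = -174 + 152*Y*o (O(Y, o) = 152*Y*o - 174 = -174 + 152*Y*o)
1/((d(205, 157) + 13344) + (O(-134, -73) - s(-135, -43))) = 1/((205 + 13344) + ((-174 + 152*(-134)*(-73)) - 88*(-43))) = 1/(13549 + ((-174 + 1486864) - 1*(-3784))) = 1/(13549 + (1486690 + 3784)) = 1/(13549 + 1490474) = 1/1504023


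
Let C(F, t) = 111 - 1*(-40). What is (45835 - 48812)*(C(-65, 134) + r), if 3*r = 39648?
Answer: -39793559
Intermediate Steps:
C(F, t) = 151 (C(F, t) = 111 + 40 = 151)
r = 13216 (r = (⅓)*39648 = 13216)
(45835 - 48812)*(C(-65, 134) + r) = (45835 - 48812)*(151 + 13216) = -2977*13367 = -39793559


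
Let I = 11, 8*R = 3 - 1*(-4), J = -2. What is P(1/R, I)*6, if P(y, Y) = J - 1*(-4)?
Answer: 12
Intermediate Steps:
R = 7/8 (R = (3 - 1*(-4))/8 = (3 + 4)/8 = (⅛)*7 = 7/8 ≈ 0.87500)
P(y, Y) = 2 (P(y, Y) = -2 - 1*(-4) = -2 + 4 = 2)
P(1/R, I)*6 = 2*6 = 12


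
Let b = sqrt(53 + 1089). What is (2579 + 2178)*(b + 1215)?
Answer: 5779755 + 4757*sqrt(1142) ≈ 5.9405e+6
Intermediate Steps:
b = sqrt(1142) ≈ 33.793
(2579 + 2178)*(b + 1215) = (2579 + 2178)*(sqrt(1142) + 1215) = 4757*(1215 + sqrt(1142)) = 5779755 + 4757*sqrt(1142)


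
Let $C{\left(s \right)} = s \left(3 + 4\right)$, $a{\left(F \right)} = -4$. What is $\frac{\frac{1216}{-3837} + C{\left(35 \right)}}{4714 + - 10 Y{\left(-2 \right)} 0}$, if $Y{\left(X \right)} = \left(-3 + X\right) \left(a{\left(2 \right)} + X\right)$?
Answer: $\frac{938849}{18087618} \approx 0.051906$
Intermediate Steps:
$Y{\left(X \right)} = \left(-4 + X\right) \left(-3 + X\right)$ ($Y{\left(X \right)} = \left(-3 + X\right) \left(-4 + X\right) = \left(-4 + X\right) \left(-3 + X\right)$)
$C{\left(s \right)} = 7 s$ ($C{\left(s \right)} = s 7 = 7 s$)
$\frac{\frac{1216}{-3837} + C{\left(35 \right)}}{4714 + - 10 Y{\left(-2 \right)} 0} = \frac{\frac{1216}{-3837} + 7 \cdot 35}{4714 + - 10 \left(12 + \left(-2\right)^{2} - -14\right) 0} = \frac{1216 \left(- \frac{1}{3837}\right) + 245}{4714 + - 10 \left(12 + 4 + 14\right) 0} = \frac{- \frac{1216}{3837} + 245}{4714 + \left(-10\right) 30 \cdot 0} = \frac{938849}{3837 \left(4714 - 0\right)} = \frac{938849}{3837 \left(4714 + 0\right)} = \frac{938849}{3837 \cdot 4714} = \frac{938849}{3837} \cdot \frac{1}{4714} = \frac{938849}{18087618}$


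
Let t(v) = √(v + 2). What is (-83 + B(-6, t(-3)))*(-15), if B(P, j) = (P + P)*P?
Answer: 165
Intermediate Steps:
t(v) = √(2 + v)
B(P, j) = 2*P² (B(P, j) = (2*P)*P = 2*P²)
(-83 + B(-6, t(-3)))*(-15) = (-83 + 2*(-6)²)*(-15) = (-83 + 2*36)*(-15) = (-83 + 72)*(-15) = -11*(-15) = 165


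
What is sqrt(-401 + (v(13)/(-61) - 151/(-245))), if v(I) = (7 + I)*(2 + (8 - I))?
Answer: 3*I*sqrt(202283930)/2135 ≈ 19.985*I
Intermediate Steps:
v(I) = (7 + I)*(10 - I)
sqrt(-401 + (v(13)/(-61) - 151/(-245))) = sqrt(-401 + ((70 - 1*13**2 + 3*13)/(-61) - 151/(-245))) = sqrt(-401 + ((70 - 1*169 + 39)*(-1/61) - 151*(-1/245))) = sqrt(-401 + ((70 - 169 + 39)*(-1/61) + 151/245)) = sqrt(-401 + (-60*(-1/61) + 151/245)) = sqrt(-401 + (60/61 + 151/245)) = sqrt(-401 + 23911/14945) = sqrt(-5969034/14945) = 3*I*sqrt(202283930)/2135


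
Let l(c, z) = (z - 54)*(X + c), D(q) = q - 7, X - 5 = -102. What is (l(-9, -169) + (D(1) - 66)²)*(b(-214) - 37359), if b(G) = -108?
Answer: -1079873874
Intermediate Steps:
X = -97 (X = 5 - 102 = -97)
D(q) = -7 + q
l(c, z) = (-97 + c)*(-54 + z) (l(c, z) = (z - 54)*(-97 + c) = (-54 + z)*(-97 + c) = (-97 + c)*(-54 + z))
(l(-9, -169) + (D(1) - 66)²)*(b(-214) - 37359) = ((5238 - 97*(-169) - 54*(-9) - 9*(-169)) + ((-7 + 1) - 66)²)*(-108 - 37359) = ((5238 + 16393 + 486 + 1521) + (-6 - 66)²)*(-37467) = (23638 + (-72)²)*(-37467) = (23638 + 5184)*(-37467) = 28822*(-37467) = -1079873874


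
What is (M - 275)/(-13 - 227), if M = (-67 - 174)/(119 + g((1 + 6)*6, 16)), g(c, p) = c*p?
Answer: 108883/94920 ≈ 1.1471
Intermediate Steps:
M = -241/791 (M = (-67 - 174)/(119 + ((1 + 6)*6)*16) = -241/(119 + (7*6)*16) = -241/(119 + 42*16) = -241/(119 + 672) = -241/791 ≈ -0.30468)
(M - 275)/(-13 - 227) = (-241/791 - 275)/(-13 - 227) = -217766/791/(-240) = -217766/791*(-1/240) = 108883/94920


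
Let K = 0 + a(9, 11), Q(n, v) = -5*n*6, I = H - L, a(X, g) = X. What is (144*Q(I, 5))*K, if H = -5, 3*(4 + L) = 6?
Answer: 116640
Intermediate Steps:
L = -2 (L = -4 + (⅓)*6 = -4 + 2 = -2)
I = -3 (I = -5 - 1*(-2) = -5 + 2 = -3)
Q(n, v) = -30*n
K = 9 (K = 0 + 9 = 9)
(144*Q(I, 5))*K = (144*(-30*(-3)))*9 = (144*90)*9 = 12960*9 = 116640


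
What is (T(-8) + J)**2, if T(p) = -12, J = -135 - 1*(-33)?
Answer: 12996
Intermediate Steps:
J = -102 (J = -135 + 33 = -102)
(T(-8) + J)**2 = (-12 - 102)**2 = (-114)**2 = 12996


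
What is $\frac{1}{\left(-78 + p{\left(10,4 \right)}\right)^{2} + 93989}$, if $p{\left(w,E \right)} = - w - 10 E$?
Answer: $\frac{1}{110373} \approx 9.0602 \cdot 10^{-6}$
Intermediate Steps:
$\frac{1}{\left(-78 + p{\left(10,4 \right)}\right)^{2} + 93989} = \frac{1}{\left(-78 - 50\right)^{2} + 93989} = \frac{1}{\left(-128\right)^{2} + 93989} = \frac{1}{16384 + 93989} = \frac{1}{110373}$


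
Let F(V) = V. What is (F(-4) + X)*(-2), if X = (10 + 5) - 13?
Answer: 4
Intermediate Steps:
X = 2 (X = 15 - 13 = 2)
(F(-4) + X)*(-2) = (-4 + 2)*(-2) = -2*(-2) = 4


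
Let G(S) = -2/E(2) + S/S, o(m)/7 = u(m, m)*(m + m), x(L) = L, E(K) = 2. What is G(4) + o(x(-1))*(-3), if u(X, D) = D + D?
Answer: -84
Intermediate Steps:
u(X, D) = 2*D
o(m) = 28*m² (o(m) = 7*((2*m)*(m + m)) = 7*((2*m)*(2*m)) = 7*(4*m²) = 28*m²)
G(S) = 0 (G(S) = -2/2 + S/S = -2*½ + 1 = -1 + 1 = 0)
G(4) + o(x(-1))*(-3) = 0 + (28*(-1)²)*(-3) = 0 + (28*1)*(-3) = 0 + 28*(-3) = 0 - 84 = -84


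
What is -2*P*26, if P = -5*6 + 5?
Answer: 1300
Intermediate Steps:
P = -25 (P = -30 + 5 = -25)
-2*P*26 = -2*(-25)*26 = 50*26 = 1300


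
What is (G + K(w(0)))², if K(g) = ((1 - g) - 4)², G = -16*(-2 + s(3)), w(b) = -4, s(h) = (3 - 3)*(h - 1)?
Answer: 1089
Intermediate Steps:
s(h) = 0 (s(h) = 0*(-1 + h) = 0)
G = 32 (G = -16*(-2 + 0) = -16*(-2) = 32)
K(g) = (-3 - g)²
(G + K(w(0)))² = (32 + (3 - 4)²)² = (32 + (-1)²)² = (32 + 1)² = 33² = 1089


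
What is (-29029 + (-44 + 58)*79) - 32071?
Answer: -59994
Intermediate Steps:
(-29029 + (-44 + 58)*79) - 32071 = (-29029 + 14*79) - 32071 = (-29029 + 1106) - 32071 = -27923 - 32071 = -59994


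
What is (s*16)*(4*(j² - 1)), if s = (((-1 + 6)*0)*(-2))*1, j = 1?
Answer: 0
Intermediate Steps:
s = 0 (s = ((5*0)*(-2))*1 = (0*(-2))*1 = 0*1 = 0)
(s*16)*(4*(j² - 1)) = (0*16)*(4*(1² - 1)) = 0*(4*(1 - 1)) = 0*(4*0) = 0*0 = 0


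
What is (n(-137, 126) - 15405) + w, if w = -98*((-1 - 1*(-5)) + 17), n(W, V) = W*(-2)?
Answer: -17189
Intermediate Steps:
n(W, V) = -2*W
w = -2058 (w = -98*((-1 + 5) + 17) = -98*(4 + 17) = -98*21 = -2058)
(n(-137, 126) - 15405) + w = (-2*(-137) - 15405) - 2058 = (274 - 15405) - 2058 = -15131 - 2058 = -17189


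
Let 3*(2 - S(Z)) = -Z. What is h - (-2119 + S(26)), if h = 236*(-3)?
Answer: 4201/3 ≈ 1400.3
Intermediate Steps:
S(Z) = 2 + Z/3 (S(Z) = 2 - (-1)*Z/3 = 2 + Z/3)
h = -708
h - (-2119 + S(26)) = -708 - (-2119 + (2 + (⅓)*26)) = -708 - (-2119 + (2 + 26/3)) = -708 - (-2119 + 32/3) = -708 - 1*(-6325/3) = -708 + 6325/3 = 4201/3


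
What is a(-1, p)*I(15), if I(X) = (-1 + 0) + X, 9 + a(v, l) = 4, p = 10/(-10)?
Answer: -70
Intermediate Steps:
p = -1 (p = 10*(-⅒) = -1)
a(v, l) = -5 (a(v, l) = -9 + 4 = -5)
I(X) = -1 + X
a(-1, p)*I(15) = -5*(-1 + 15) = -5*14 = -70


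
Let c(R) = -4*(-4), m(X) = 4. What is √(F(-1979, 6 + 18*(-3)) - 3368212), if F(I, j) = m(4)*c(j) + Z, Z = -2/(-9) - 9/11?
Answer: I*√3667913821/33 ≈ 1835.3*I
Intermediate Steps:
Z = -59/99 (Z = -2*(-⅑) - 9*1/11 = 2/9 - 9/11 = -59/99 ≈ -0.59596)
c(R) = 16
F(I, j) = 6277/99 (F(I, j) = 4*16 - 59/99 = 64 - 59/99 = 6277/99)
√(F(-1979, 6 + 18*(-3)) - 3368212) = √(6277/99 - 3368212) = √(-333446711/99) = I*√3667913821/33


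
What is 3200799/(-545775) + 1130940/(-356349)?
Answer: -195315589039/21609597275 ≈ -9.0384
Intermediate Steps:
3200799/(-545775) + 1130940/(-356349) = 3200799*(-1/545775) + 1130940*(-1/356349) = -1066933/181925 - 376980/118783 = -195315589039/21609597275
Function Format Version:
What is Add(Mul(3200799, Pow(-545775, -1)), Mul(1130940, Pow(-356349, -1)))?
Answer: Rational(-195315589039, 21609597275) ≈ -9.0384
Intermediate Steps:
Add(Mul(3200799, Pow(-545775, -1)), Mul(1130940, Pow(-356349, -1))) = Add(Mul(3200799, Rational(-1, 545775)), Mul(1130940, Rational(-1, 356349))) = Add(Rational(-1066933, 181925), Rational(-376980, 118783)) = Rational(-195315589039, 21609597275)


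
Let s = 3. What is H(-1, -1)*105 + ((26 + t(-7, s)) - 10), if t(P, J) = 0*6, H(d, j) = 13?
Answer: 1381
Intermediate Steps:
t(P, J) = 0
H(-1, -1)*105 + ((26 + t(-7, s)) - 10) = 13*105 + ((26 + 0) - 10) = 1365 + (26 - 10) = 1365 + 16 = 1381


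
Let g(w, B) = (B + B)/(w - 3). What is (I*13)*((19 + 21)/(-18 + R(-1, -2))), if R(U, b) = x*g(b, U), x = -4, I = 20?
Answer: -26000/49 ≈ -530.61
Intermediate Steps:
g(w, B) = 2*B/(-3 + w) (g(w, B) = (2*B)/(-3 + w) = 2*B/(-3 + w))
R(U, b) = -8*U/(-3 + b)
(I*13)*((19 + 21)/(-18 + R(-1, -2))) = (20*13)*((19 + 21)/(-18 - 8*(-1)/(-3 - 2))) = 260*(40/(-18 - 8*(-1)/(-5))) = 260*(40/(-18 - 8*(-1)*(-1/5))) = 260*(40/(-18 - 8/5)) = 260*(40/(-98/5)) = 260*(40*(-5/98)) = 260*(-100/49) = -26000/49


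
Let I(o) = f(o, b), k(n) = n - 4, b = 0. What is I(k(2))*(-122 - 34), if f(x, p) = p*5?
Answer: 0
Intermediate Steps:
k(n) = -4 + n
f(x, p) = 5*p
I(o) = 0 (I(o) = 5*0 = 0)
I(k(2))*(-122 - 34) = 0*(-122 - 34) = 0*(-156) = 0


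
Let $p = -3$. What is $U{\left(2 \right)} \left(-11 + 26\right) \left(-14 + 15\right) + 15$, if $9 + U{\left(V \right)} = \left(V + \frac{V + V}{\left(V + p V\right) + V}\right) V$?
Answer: $-120$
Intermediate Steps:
$U{\left(V \right)} = -9 + V \left(-2 + V\right)$ ($U{\left(V \right)} = -9 + \left(V + \frac{V + V}{\left(V - 3 V\right) + V}\right) V = -9 + \left(V + \frac{2 V}{- 2 V + V}\right) V = -9 + \left(V + \frac{2 V}{\left(-1\right) V}\right) V = -9 + \left(V + 2 V \left(- \frac{1}{V}\right)\right) V = -9 + \left(V - 2\right) V = -9 + \left(-2 + V\right) V = -9 + V \left(-2 + V\right)$)
$U{\left(2 \right)} \left(-11 + 26\right) \left(-14 + 15\right) + 15 = \left(-9 + 2^{2} - 4\right) \left(-11 + 26\right) \left(-14 + 15\right) + 15 = \left(-9 + 4 - 4\right) 15 \cdot 1 + 15 = \left(-9\right) 15 + 15 = -135 + 15 = -120$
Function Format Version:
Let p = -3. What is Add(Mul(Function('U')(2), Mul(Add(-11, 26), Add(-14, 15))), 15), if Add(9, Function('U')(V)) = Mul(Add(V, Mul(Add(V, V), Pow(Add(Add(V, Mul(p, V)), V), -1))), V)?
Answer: -120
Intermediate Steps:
Function('U')(V) = Add(-9, Mul(V, Add(-2, V))) (Function('U')(V) = Add(-9, Mul(Add(V, Mul(Add(V, V), Pow(Add(Add(V, Mul(-3, V)), V), -1))), V)) = Add(-9, Mul(Add(V, Mul(Mul(2, V), Pow(Add(Mul(-2, V), V), -1))), V)) = Add(-9, Mul(Add(V, Mul(Mul(2, V), Pow(Mul(-1, V), -1))), V)) = Add(-9, Mul(Add(V, Mul(Mul(2, V), Mul(-1, Pow(V, -1)))), V)) = Add(-9, Mul(Add(V, -2), V)) = Add(-9, Mul(Add(-2, V), V)) = Add(-9, Mul(V, Add(-2, V))))
Add(Mul(Function('U')(2), Mul(Add(-11, 26), Add(-14, 15))), 15) = Add(Mul(Add(-9, Pow(2, 2), Mul(-2, 2)), Mul(Add(-11, 26), Add(-14, 15))), 15) = Add(Mul(Add(-9, 4, -4), Mul(15, 1)), 15) = Add(Mul(-9, 15), 15) = Add(-135, 15) = -120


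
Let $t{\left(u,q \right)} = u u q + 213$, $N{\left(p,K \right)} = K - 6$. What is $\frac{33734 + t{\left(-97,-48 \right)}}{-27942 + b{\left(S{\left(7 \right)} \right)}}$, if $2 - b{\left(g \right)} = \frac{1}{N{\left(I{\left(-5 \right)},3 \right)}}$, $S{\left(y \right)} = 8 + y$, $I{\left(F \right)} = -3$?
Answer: $\frac{1253055}{83819} \approx 14.95$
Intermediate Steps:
$N{\left(p,K \right)} = -6 + K$
$t{\left(u,q \right)} = 213 + q u^{2}$ ($t{\left(u,q \right)} = u^{2} q + 213 = q u^{2} + 213 = 213 + q u^{2}$)
$b{\left(g \right)} = \frac{7}{3}$ ($b{\left(g \right)} = 2 - \frac{1}{-6 + 3} = 2 - \frac{1}{-3} = 2 - - \frac{1}{3} = 2 + \frac{1}{3} = \frac{7}{3}$)
$\frac{33734 + t{\left(-97,-48 \right)}}{-27942 + b{\left(S{\left(7 \right)} \right)}} = \frac{33734 + \left(213 - 48 \left(-97\right)^{2}\right)}{-27942 + \frac{7}{3}} = \frac{33734 + \left(213 - 451632\right)}{- \frac{83819}{3}} = \left(33734 + \left(213 - 451632\right)\right) \left(- \frac{3}{83819}\right) = \left(33734 - 451419\right) \left(- \frac{3}{83819}\right) = \left(-417685\right) \left(- \frac{3}{83819}\right) = \frac{1253055}{83819}$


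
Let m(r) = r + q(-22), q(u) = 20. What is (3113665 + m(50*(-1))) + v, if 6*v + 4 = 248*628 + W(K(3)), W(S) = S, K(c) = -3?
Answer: 18837547/6 ≈ 3.1396e+6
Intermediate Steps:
m(r) = 20 + r (m(r) = r + 20 = 20 + r)
v = 155737/6 (v = -⅔ + (248*628 - 3)/6 = -⅔ + (155744 - 3)/6 = -⅔ + (⅙)*155741 = -⅔ + 155741/6 = 155737/6 ≈ 25956.)
(3113665 + m(50*(-1))) + v = (3113665 + (20 + 50*(-1))) + 155737/6 = (3113665 + (20 - 50)) + 155737/6 = (3113665 - 30) + 155737/6 = 3113635 + 155737/6 = 18837547/6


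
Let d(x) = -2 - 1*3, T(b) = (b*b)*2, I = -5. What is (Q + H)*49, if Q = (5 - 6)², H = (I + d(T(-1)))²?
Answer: 4949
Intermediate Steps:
T(b) = 2*b² (T(b) = b²*2 = 2*b²)
d(x) = -5 (d(x) = -2 - 3 = -5)
H = 100 (H = (-5 - 5)² = (-10)² = 100)
Q = 1 (Q = (-1)² = 1)
(Q + H)*49 = (1 + 100)*49 = 101*49 = 4949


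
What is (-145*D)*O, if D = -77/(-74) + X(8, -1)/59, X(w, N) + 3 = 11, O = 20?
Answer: -7445750/2183 ≈ -3410.8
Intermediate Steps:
X(w, N) = 8 (X(w, N) = -3 + 11 = 8)
D = 5135/4366 (D = -77/(-74) + 8/59 = -77*(-1/74) + 8*(1/59) = 77/74 + 8/59 = 5135/4366 ≈ 1.1761)
(-145*D)*O = -145*5135/4366*20 = -744575/4366*20 = -7445750/2183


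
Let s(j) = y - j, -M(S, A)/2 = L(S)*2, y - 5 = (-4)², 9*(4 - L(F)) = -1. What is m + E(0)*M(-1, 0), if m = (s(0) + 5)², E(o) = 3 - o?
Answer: 1880/3 ≈ 626.67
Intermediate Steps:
L(F) = 37/9 (L(F) = 4 - ⅑*(-1) = 4 + ⅑ = 37/9)
y = 21 (y = 5 + (-4)² = 5 + 16 = 21)
M(S, A) = -148/9 (M(S, A) = -74*2/9 = -2*74/9 = -148/9)
s(j) = 21 - j
m = 676 (m = ((21 - 1*0) + 5)² = ((21 + 0) + 5)² = (21 + 5)² = 26² = 676)
m + E(0)*M(-1, 0) = 676 + (3 - 1*0)*(-148/9) = 676 + (3 + 0)*(-148/9) = 676 + 3*(-148/9) = 676 - 148/3 = 1880/3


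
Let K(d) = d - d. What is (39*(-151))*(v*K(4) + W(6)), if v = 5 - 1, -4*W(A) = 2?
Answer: 5889/2 ≈ 2944.5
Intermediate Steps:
K(d) = 0
W(A) = -½ (W(A) = -¼*2 = -½)
v = 4
(39*(-151))*(v*K(4) + W(6)) = (39*(-151))*(4*0 - ½) = -5889*(0 - ½) = -5889*(-½) = 5889/2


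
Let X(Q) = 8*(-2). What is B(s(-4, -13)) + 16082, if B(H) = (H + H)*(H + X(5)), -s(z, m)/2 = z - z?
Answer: 16082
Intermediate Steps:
X(Q) = -16
s(z, m) = 0 (s(z, m) = -2*(z - z) = -2*0 = 0)
B(H) = 2*H*(-16 + H) (B(H) = (H + H)*(H - 16) = (2*H)*(-16 + H) = 2*H*(-16 + H))
B(s(-4, -13)) + 16082 = 2*0*(-16 + 0) + 16082 = 2*0*(-16) + 16082 = 0 + 16082 = 16082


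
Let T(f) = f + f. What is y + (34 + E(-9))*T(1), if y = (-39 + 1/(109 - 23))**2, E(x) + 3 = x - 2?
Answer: 11538449/7396 ≈ 1560.1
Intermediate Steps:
E(x) = -5 + x (E(x) = -3 + (x - 2) = -3 + (-2 + x) = -5 + x)
y = 11242609/7396 (y = (-39 + 1/86)**2 = (-3353/86)**2 = 11242609/7396 ≈ 1520.1)
T(f) = 2*f
y + (34 + E(-9))*T(1) = 11242609/7396 + (34 + (-5 - 9))*(2*1) = 11242609/7396 + (34 - 14)*2 = 11242609/7396 + 20*2 = 11242609/7396 + 40 = 11538449/7396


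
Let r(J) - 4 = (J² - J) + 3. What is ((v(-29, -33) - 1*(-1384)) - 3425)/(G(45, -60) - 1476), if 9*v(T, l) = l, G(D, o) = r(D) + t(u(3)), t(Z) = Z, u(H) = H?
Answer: -3067/771 ≈ -3.9780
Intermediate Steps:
r(J) = 7 + J² - J (r(J) = 4 + ((J² - J) + 3) = 4 + (3 + J² - J) = 7 + J² - J)
G(D, o) = 10 + D² - D (G(D, o) = (7 + D² - D) + 3 = 10 + D² - D)
v(T, l) = l/9
((v(-29, -33) - 1*(-1384)) - 3425)/(G(45, -60) - 1476) = (((⅑)*(-33) - 1*(-1384)) - 3425)/((10 + 45² - 1*45) - 1476) = ((-11/3 + 1384) - 3425)/((10 + 2025 - 45) - 1476) = (4141/3 - 3425)/(1990 - 1476) = -6134/3/514 = -6134/3*1/514 = -3067/771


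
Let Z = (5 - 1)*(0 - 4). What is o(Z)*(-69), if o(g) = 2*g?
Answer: 2208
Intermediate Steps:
Z = -16 (Z = 4*(-4) = -16)
o(Z)*(-69) = (2*(-16))*(-69) = -32*(-69) = 2208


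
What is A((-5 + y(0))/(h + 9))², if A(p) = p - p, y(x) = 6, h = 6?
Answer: 0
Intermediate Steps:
A(p) = 0
A((-5 + y(0))/(h + 9))² = 0² = 0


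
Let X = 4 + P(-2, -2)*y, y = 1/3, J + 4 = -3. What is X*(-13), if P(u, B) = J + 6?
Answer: -143/3 ≈ -47.667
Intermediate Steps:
J = -7 (J = -4 - 3 = -7)
P(u, B) = -1 (P(u, B) = -7 + 6 = -1)
y = 1/3 ≈ 0.33333
X = 11/3 (X = 4 - 1*1/3 = 4 - 1/3 = 11/3 ≈ 3.6667)
X*(-13) = (11/3)*(-13) = -143/3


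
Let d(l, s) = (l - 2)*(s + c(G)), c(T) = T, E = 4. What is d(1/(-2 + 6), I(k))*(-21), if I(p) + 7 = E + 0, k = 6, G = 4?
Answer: 147/4 ≈ 36.750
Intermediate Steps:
I(p) = -3 (I(p) = -7 + (4 + 0) = -7 + 4 = -3)
d(l, s) = (-2 + l)*(4 + s) (d(l, s) = (l - 2)*(s + 4) = (-2 + l)*(4 + s))
d(1/(-2 + 6), I(k))*(-21) = (-8 - 2*(-3) + 4/(-2 + 6) - 3/(-2 + 6))*(-21) = (-8 + 6 + 4/4 - 3/4)*(-21) = (-8 + 6 + 4*(¼) + (¼)*(-3))*(-21) = (-8 + 6 + 1 - ¾)*(-21) = -7/4*(-21) = 147/4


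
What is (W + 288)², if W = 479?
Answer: 588289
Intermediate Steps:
(W + 288)² = (479 + 288)² = 767² = 588289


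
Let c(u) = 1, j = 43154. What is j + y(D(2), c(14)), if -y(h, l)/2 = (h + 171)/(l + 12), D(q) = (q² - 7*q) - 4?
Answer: 560688/13 ≈ 43130.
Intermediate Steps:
D(q) = -4 + q² - 7*q
y(h, l) = -2*(171 + h)/(12 + l) (y(h, l) = -2*(h + 171)/(l + 12) = -2*(171 + h)/(12 + l))
j + y(D(2), c(14)) = 43154 + 2*(-171 - (-4 + 2² - 7*2))/(12 + 1) = 43154 + 2*(-171 - (-4 + 4 - 14))/13 = 43154 + 2*(1/13)*(-171 - 1*(-14)) = 43154 + 2*(1/13)*(-171 + 14) = 43154 + 2*(1/13)*(-157) = 43154 - 314/13 = 560688/13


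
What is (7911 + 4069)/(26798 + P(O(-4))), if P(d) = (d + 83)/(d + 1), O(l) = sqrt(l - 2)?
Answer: 2248346500/5031706567 + 982360*I*sqrt(6)/5031706567 ≈ 0.44684 + 0.00047822*I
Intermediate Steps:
O(l) = sqrt(-2 + l)
P(d) = (83 + d)/(1 + d)
(7911 + 4069)/(26798 + P(O(-4))) = (7911 + 4069)/(26798 + (83 + sqrt(-2 - 4))/(1 + sqrt(-2 - 4))) = 11980/(26798 + (83 + sqrt(-6))/(1 + sqrt(-6))) = 11980/(26798 + (83 + I*sqrt(6))/(1 + I*sqrt(6)))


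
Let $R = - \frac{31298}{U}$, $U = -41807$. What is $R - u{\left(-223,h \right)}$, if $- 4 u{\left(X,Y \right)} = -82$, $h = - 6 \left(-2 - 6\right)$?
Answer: $- \frac{1651491}{83614} \approx -19.751$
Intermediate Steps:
$h = 48$ ($h = \left(-6\right) \left(-8\right) = 48$)
$u{\left(X,Y \right)} = \frac{41}{2}$ ($u{\left(X,Y \right)} = \left(- \frac{1}{4}\right) \left(-82\right) = \frac{41}{2}$)
$R = \frac{31298}{41807}$ ($R = - \frac{31298}{-41807} = \left(-31298\right) \left(- \frac{1}{41807}\right) = \frac{31298}{41807} \approx 0.74863$)
$R - u{\left(-223,h \right)} = \frac{31298}{41807} - \frac{41}{2} = - \frac{1651491}{83614}$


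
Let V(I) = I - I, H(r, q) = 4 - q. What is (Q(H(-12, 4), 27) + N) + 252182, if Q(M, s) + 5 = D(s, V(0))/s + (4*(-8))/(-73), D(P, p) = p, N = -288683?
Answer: -2664906/73 ≈ -36506.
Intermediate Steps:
V(I) = 0
Q(M, s) = -333/73 (Q(M, s) = -5 + (0/s + (4*(-8))/(-73)) = -5 + (0 - 32*(-1/73)) = -5 + (0 + 32/73) = -5 + 32/73 = -333/73)
(Q(H(-12, 4), 27) + N) + 252182 = (-333/73 - 288683) + 252182 = -21074192/73 + 252182 = -2664906/73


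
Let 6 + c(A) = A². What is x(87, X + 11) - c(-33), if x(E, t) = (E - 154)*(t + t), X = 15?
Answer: -4567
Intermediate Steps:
x(E, t) = 2*t*(-154 + E) (x(E, t) = (-154 + E)*(2*t) = 2*t*(-154 + E))
c(A) = -6 + A²
x(87, X + 11) - c(-33) = 2*(15 + 11)*(-154 + 87) - (-6 + (-33)²) = 2*26*(-67) - (-6 + 1089) = -3484 - 1*1083 = -3484 - 1083 = -4567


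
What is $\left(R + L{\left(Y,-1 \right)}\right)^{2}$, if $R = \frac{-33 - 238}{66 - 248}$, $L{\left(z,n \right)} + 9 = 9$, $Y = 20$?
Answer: $\frac{73441}{33124} \approx 2.2172$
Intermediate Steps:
$L{\left(z,n \right)} = 0$ ($L{\left(z,n \right)} = -9 + 9 = 0$)
$R = \frac{271}{182}$ ($R = - \frac{271}{-182} = \left(-271\right) \left(- \frac{1}{182}\right) = \frac{271}{182} \approx 1.489$)
$\left(R + L{\left(Y,-1 \right)}\right)^{2} = \left(\frac{271}{182} + 0\right)^{2} = \left(\frac{271}{182}\right)^{2} = \frac{73441}{33124}$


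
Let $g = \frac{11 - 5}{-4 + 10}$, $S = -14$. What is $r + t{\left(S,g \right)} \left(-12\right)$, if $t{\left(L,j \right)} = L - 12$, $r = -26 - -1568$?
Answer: $1854$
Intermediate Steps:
$g = 1$ ($g = \frac{6}{6} = 6 \cdot \frac{1}{6} = 1$)
$r = 1542$ ($r = -26 + 1568 = 1542$)
$t{\left(L,j \right)} = -12 + L$ ($t{\left(L,j \right)} = L - 12 = -12 + L$)
$r + t{\left(S,g \right)} \left(-12\right) = 1542 + \left(-12 - 14\right) \left(-12\right) = 1542 - -312 = 1542 + 312 = 1854$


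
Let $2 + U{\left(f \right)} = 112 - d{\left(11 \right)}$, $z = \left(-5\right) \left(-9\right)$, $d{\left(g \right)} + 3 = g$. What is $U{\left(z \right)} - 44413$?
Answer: $-44311$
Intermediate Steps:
$d{\left(g \right)} = -3 + g$
$z = 45$
$U{\left(f \right)} = 102$ ($U{\left(f \right)} = -2 + \left(112 - \left(-3 + 11\right)\right) = -2 + \left(112 - 8\right) = -2 + 104 = 102$)
$U{\left(z \right)} - 44413 = 102 - 44413 = -44311$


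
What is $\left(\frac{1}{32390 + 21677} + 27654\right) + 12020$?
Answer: $\frac{2145054159}{54067} \approx 39674.0$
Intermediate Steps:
$\left(\frac{1}{32390 + 21677} + 27654\right) + 12020 = \left(\frac{1}{54067} + 27654\right) + 12020 = \frac{1495168819}{54067} + 12020 = \frac{2145054159}{54067}$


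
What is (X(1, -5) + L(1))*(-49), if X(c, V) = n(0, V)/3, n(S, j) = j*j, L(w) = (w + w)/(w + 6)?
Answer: -1267/3 ≈ -422.33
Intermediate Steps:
L(w) = 2*w/(6 + w) (L(w) = (2*w)/(6 + w) = 2*w/(6 + w))
n(S, j) = j²
X(c, V) = V²/3
(X(1, -5) + L(1))*(-49) = ((⅓)*(-5)² + 2*1/(6 + 1))*(-49) = ((⅓)*25 + 2*1/7)*(-49) = (25/3 + 2*1*(⅐))*(-49) = (25/3 + 2/7)*(-49) = (181/21)*(-49) = -1267/3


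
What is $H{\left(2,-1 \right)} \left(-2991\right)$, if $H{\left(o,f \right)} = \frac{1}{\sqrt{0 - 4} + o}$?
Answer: $- \frac{2991}{4} + \frac{2991 i}{4} \approx -747.75 + 747.75 i$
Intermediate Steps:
$H{\left(o,f \right)} = \frac{1}{o + 2 i}$ ($H{\left(o,f \right)} = \frac{1}{\sqrt{-4} + o} = \frac{1}{2 i + o} = \frac{1}{o + 2 i}$)
$H{\left(2,-1 \right)} \left(-2991\right) = \frac{1}{2 + 2 i} \left(-2991\right) = \frac{2 - 2 i}{8} \left(-2991\right) = - \frac{2991 \left(2 - 2 i\right)}{8}$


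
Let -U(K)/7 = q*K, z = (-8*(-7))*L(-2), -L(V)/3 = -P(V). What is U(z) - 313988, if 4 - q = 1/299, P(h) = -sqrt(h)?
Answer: -313988 + 1405320*I*sqrt(2)/299 ≈ -3.1399e+5 + 6646.9*I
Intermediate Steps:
L(V) = -3*sqrt(V) (L(V) = -(-3)*(-sqrt(V)) = -3*sqrt(V))
z = -168*I*sqrt(2) (z = (-8*(-7))*(-3*I*sqrt(2)) = 56*(-3*I*sqrt(2)) = -168*I*sqrt(2) ≈ -237.59*I)
q = 1195/299 (q = 4 - 1/299 = 1195/299 ≈ 3.9967)
U(K) = -8365*K/299
U(z) - 313988 = -(-1405320)*I*sqrt(2)/299 - 313988 = 1405320*I*sqrt(2)/299 - 313988 = -313988 + 1405320*I*sqrt(2)/299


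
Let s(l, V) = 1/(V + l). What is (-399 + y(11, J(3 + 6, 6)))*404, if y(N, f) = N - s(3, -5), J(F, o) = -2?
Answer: -156550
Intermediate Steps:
y(N, f) = ½ + N (y(N, f) = N - 1/(-5 + 3) = N - 1/(-2) = N - 1*(-½) = N + ½ = ½ + N)
(-399 + y(11, J(3 + 6, 6)))*404 = (-399 + (½ + 11))*404 = (-399 + 23/2)*404 = -775/2*404 = -156550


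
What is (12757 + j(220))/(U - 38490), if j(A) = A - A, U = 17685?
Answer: -12757/20805 ≈ -0.61317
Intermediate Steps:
j(A) = 0
(12757 + j(220))/(U - 38490) = (12757 + 0)/(17685 - 38490) = 12757/(-20805) = 12757*(-1/20805) = -12757/20805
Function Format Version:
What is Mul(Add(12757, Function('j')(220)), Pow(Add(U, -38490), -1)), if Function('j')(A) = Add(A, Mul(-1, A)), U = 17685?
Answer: Rational(-12757, 20805) ≈ -0.61317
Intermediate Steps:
Function('j')(A) = 0
Mul(Add(12757, Function('j')(220)), Pow(Add(U, -38490), -1)) = Mul(Add(12757, 0), Pow(Add(17685, -38490), -1)) = Mul(12757, Pow(-20805, -1)) = Mul(12757, Rational(-1, 20805)) = Rational(-12757, 20805)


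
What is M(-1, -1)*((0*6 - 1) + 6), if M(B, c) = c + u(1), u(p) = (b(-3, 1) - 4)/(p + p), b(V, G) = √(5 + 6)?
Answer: -15 + 5*√11/2 ≈ -6.7084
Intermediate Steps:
b(V, G) = √11
u(p) = (-4 + √11)/(2*p) (u(p) = (√11 - 4)/(p + p) = (-4 + √11)/((2*p)) = (-4 + √11)*(1/(2*p)) = (-4 + √11)/(2*p))
M(B, c) = -2 + c + √11/2 (M(B, c) = c + (½)*(-4 + √11)/1 = c + (½)*1*(-4 + √11) = c + (-2 + √11/2) = -2 + c + √11/2)
M(-1, -1)*((0*6 - 1) + 6) = (-2 - 1 + √11/2)*((0*6 - 1) + 6) = (-3 + √11/2)*((0 - 1) + 6) = (-3 + √11/2)*(-1 + 6) = (-3 + √11/2)*5 = -15 + 5*√11/2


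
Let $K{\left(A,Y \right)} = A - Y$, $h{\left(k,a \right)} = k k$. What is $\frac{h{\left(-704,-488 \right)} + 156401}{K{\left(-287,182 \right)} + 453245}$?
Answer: $\frac{652017}{452776} \approx 1.44$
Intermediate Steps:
$h{\left(k,a \right)} = k^{2}$
$\frac{h{\left(-704,-488 \right)} + 156401}{K{\left(-287,182 \right)} + 453245} = \frac{\left(-704\right)^{2} + 156401}{\left(-287 - 182\right) + 453245} = \frac{495616 + 156401}{\left(-287 - 182\right) + 453245} = \frac{652017}{-469 + 453245} = \frac{652017}{452776}$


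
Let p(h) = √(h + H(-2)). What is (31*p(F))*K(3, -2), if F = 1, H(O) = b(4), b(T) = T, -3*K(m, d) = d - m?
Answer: 155*√5/3 ≈ 115.53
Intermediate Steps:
K(m, d) = -d/3 + m/3 (K(m, d) = -(d - m)/3 = -d/3 + m/3)
H(O) = 4
p(h) = √(4 + h) (p(h) = √(h + 4) = √(4 + h))
(31*p(F))*K(3, -2) = (31*√(4 + 1))*(-⅓*(-2) + (⅓)*3) = (31*√5)*(⅔ + 1) = (31*√5)*(5/3) = 155*√5/3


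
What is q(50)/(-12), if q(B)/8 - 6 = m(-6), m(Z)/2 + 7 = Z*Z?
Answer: -128/3 ≈ -42.667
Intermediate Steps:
m(Z) = -14 + 2*Z² (m(Z) = -14 + 2*(Z*Z) = -14 + 2*Z²)
q(B) = 512 (q(B) = 48 + 8*(-14 + 2*(-6)²) = 48 + 8*(-14 + 2*36) = 48 + 8*(-14 + 72) = 48 + 8*58 = 48 + 464 = 512)
q(50)/(-12) = 512/(-12) = 512*(-1/12) = -128/3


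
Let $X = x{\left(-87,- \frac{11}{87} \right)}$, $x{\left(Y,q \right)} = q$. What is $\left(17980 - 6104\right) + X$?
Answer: $\frac{1033201}{87} \approx 11876.0$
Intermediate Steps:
$X = - \frac{11}{87} \approx -0.12644$
$\left(17980 - 6104\right) + X = \left(17980 - 6104\right) - \frac{11}{87} = 11876 - \frac{11}{87} = \frac{1033201}{87}$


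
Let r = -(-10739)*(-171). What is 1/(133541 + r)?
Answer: -1/1702828 ≈ -5.8726e-7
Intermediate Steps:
r = -1836369 (r = -10739*171 = -1836369)
1/(133541 + r) = 1/(133541 - 1836369) = 1/(-1702828) = -1/1702828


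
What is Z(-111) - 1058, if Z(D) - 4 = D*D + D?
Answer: 11156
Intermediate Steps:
Z(D) = 4 + D + D**2 (Z(D) = 4 + (D*D + D) = 4 + (D**2 + D) = 4 + (D + D**2) = 4 + D + D**2)
Z(-111) - 1058 = (4 - 111 + (-111)**2) - 1058 = (4 - 111 + 12321) - 1058 = 12214 - 1058 = 11156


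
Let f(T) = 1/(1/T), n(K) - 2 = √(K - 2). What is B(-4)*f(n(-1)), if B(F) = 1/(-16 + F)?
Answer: -⅒ - I*√3/20 ≈ -0.1 - 0.086603*I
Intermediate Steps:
n(K) = 2 + √(-2 + K) (n(K) = 2 + √(K - 2) = 2 + √(-2 + K))
f(T) = T
B(-4)*f(n(-1)) = (2 + √(-2 - 1))/(-16 - 4) = (2 + √(-3))/(-20) = -(2 + I*√3)/20 = -⅒ - I*√3/20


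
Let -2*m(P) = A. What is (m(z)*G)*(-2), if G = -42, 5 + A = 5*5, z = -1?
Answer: -840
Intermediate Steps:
A = 20 (A = -5 + 5*5 = -5 + 25 = 20)
m(P) = -10 (m(P) = -1/2*20 = -10)
(m(z)*G)*(-2) = -10*(-42)*(-2) = 420*(-2) = -840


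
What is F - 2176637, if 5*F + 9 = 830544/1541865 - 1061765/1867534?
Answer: -803538393456743071/369164783450 ≈ -2.1766e+6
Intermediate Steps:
F = -666702485421/369164783450 (F = -9/5 + (830544/1541865 - 1061765/1867534)/5 = -9/5 + (830544*(1/1541865) - 1061765*1/1867534)/5 = -9/5 + (21296/39535 - 1061765/1867534)/5 = -9/5 + (1/5)*(-2205875211/73832956690) = -9/5 - 2205875211/369164783450 = -666702485421/369164783450 ≈ -1.8060)
F - 2176637 = -666702485421/369164783450 - 2176637 = -803538393456743071/369164783450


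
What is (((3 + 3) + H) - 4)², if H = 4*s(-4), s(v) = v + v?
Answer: 900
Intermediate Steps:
s(v) = 2*v
H = -32 (H = 4*(2*(-4)) = 4*(-8) = -32)
(((3 + 3) + H) - 4)² = (((3 + 3) - 32) - 4)² = ((6 - 32) - 4)² = (-26 - 4)² = (-30)² = 900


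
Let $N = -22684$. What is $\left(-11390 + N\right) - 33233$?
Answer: $-67307$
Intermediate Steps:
$\left(-11390 + N\right) - 33233 = \left(-11390 - 22684\right) - 33233 = -34074 - 33233 = -67307$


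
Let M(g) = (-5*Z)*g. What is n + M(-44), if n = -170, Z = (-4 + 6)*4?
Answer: 1590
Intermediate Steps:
Z = 8 (Z = 2*4 = 8)
M(g) = -40*g (M(g) = (-5*8)*g = -40*g)
n + M(-44) = -170 - 40*(-44) = -170 + 1760 = 1590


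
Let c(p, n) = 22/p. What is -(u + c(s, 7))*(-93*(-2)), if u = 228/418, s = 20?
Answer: -16833/55 ≈ -306.05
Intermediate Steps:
u = 6/11 (u = 228*(1/418) = 6/11 ≈ 0.54545)
-(u + c(s, 7))*(-93*(-2)) = -(6/11 + 22/20)*(-93*(-2)) = -(6/11 + 22*(1/20))*186 = -(6/11 + 11/10)*186 = -181*186/110 = -1*16833/55 = -16833/55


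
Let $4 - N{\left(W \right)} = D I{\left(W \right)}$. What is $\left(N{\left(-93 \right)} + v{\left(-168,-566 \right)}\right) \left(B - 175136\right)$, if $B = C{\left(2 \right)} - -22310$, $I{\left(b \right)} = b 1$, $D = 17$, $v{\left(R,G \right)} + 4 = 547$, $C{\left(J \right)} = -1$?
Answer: $-325215856$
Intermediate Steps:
$v{\left(R,G \right)} = 543$ ($v{\left(R,G \right)} = -4 + 547 = 543$)
$I{\left(b \right)} = b$
$B = 22309$ ($B = -1 - -22310 = -1 + 22310 = 22309$)
$N{\left(W \right)} = 4 - 17 W$
$\left(N{\left(-93 \right)} + v{\left(-168,-566 \right)}\right) \left(B - 175136\right) = \left(\left(4 - -1581\right) + 543\right) \left(22309 - 175136\right) = \left(\left(4 + 1581\right) + 543\right) \left(-152827\right) = \left(1585 + 543\right) \left(-152827\right) = 2128 \left(-152827\right) = -325215856$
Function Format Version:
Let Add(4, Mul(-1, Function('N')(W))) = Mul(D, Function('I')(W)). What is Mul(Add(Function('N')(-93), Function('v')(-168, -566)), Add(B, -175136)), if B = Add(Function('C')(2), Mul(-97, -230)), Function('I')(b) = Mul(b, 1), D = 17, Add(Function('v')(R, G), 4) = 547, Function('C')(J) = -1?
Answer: -325215856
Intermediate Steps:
Function('v')(R, G) = 543 (Function('v')(R, G) = Add(-4, 547) = 543)
Function('I')(b) = b
B = 22309 (B = Add(-1, Mul(-97, -230)) = Add(-1, 22310) = 22309)
Function('N')(W) = Add(4, Mul(-17, W)) (Function('N')(W) = Add(4, Mul(-1, Mul(17, W))) = Add(4, Mul(-17, W)))
Mul(Add(Function('N')(-93), Function('v')(-168, -566)), Add(B, -175136)) = Mul(Add(Add(4, Mul(-17, -93)), 543), Add(22309, -175136)) = Mul(Add(Add(4, 1581), 543), -152827) = Mul(Add(1585, 543), -152827) = Mul(2128, -152827) = -325215856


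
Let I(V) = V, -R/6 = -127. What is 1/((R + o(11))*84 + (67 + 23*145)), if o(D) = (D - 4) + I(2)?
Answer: 1/68166 ≈ 1.4670e-5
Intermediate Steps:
R = 762 (R = -6*(-127) = 762)
o(D) = -2 + D (o(D) = (D - 4) + 2 = (-4 + D) + 2 = -2 + D)
1/((R + o(11))*84 + (67 + 23*145)) = 1/((762 + (-2 + 11))*84 + (67 + 23*145)) = 1/((762 + 9)*84 + (67 + 3335)) = 1/(771*84 + 3402) = 1/(64764 + 3402) = 1/68166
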